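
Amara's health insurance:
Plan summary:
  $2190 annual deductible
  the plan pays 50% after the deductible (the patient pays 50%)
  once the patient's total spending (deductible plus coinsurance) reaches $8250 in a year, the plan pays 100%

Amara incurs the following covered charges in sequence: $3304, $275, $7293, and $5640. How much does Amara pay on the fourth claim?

$1719

#1 ($3304): $2190 finishes the deductible; $1114 goes to coinsurance; 50% of $1114 = $557. Patient pays $2747; OOP now $2747.
#2 ($275): deductible met; 50% of $275 = $137.50. Cost to patient: $137.50. OOP to date $2884.50.
#3 ($7293): deductible already satisfied, so patient's share is 50% × $7293 = $3646.50. Patient owes $3646.50 (running OOP $6531).
#4 ($5640): 50% coinsurance on $5640 = $2820. OOP would hit $9351 > $8250, so the cap limits the patient to $8250 − $6531 = $1719.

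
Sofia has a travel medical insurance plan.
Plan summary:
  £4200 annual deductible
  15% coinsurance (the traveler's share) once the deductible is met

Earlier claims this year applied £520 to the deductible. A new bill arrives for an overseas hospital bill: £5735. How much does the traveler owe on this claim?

Deductible still to meet: £4200 − £520 = £3680.
After the £3680 deductible portion, £5735 − £3680 = £2055 is subject to coinsurance.
Traveler's 15% share of £2055 is £308.25.
Traveler responsibility: £3680 + £308.25 = £3988.25.

£3988.25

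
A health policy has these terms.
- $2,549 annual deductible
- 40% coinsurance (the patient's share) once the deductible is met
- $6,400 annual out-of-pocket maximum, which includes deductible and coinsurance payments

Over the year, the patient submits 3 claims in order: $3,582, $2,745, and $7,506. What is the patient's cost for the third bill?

$2,339.80

Claim 1 ($3,582): $2,549 finishes the deductible; $1,033 goes to coinsurance; patient's 40% is $413.20. Patient owes $2,962.20 (running OOP $2,962.20).
Claim 2 ($2,745): 40% coinsurance on $2,745 = $1,098. Patient owes $1,098 (running OOP $4,060.20).
Claim 3 ($7,506): 40% coinsurance on $7,506 = $3,002.40. OOP would hit $7,062.60 > $6,400, so the cap limits the patient to $6,400 − $4,060.20 = $2,339.80.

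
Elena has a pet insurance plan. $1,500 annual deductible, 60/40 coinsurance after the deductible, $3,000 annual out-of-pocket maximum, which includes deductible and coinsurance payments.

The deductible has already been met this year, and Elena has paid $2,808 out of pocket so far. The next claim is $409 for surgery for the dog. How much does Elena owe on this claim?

$163.60

With the deductible met, the entire $409 is subject to coinsurance.
Owner's 40% share of $409 is $163.60.
Cumulative spending $2,808 + $163.60 = $2,971.60 stays under the $3,000 maximum.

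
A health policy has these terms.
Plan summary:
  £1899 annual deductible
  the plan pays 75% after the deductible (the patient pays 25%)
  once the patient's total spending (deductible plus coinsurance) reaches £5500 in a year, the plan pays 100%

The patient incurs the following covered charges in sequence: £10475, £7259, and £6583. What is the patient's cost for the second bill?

Bill 1, £10475: deductible takes £1899, £8576 remains; patient's 25% is £2144. Cost to patient: £4043. OOP to date £4043.
Bill 2, £7259: deductible already satisfied, so patient's share is 25% × £7259 = £1814.75. OOP would hit £5857.75 > £5500, so the cap limits the patient to £5500 − £4043 = £1457.

£1457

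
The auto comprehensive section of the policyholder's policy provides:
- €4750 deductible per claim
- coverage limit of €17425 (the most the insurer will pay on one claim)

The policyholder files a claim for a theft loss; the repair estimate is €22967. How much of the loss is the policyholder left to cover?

€5542

Less the €4750 deductible: €22967 − €4750 = €18217.
Since €18217 > €17425, the payout is capped at €17425.
The policyholder bears the rest of the original loss: €22967 − €17425 = €5542.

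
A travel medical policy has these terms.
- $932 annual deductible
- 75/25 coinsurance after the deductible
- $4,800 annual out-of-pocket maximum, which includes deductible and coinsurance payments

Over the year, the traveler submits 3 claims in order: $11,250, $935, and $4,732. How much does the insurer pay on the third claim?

Claim 1 ($11,250): deductible takes $932, $10,318 remains; 25% of $10,318 = $2,579.50. Cost to traveler: $3,511.50. OOP to date $3,511.50. Plan pays $11,250 − $3,511.50 = $7,738.50.
Claim 2 ($935): 25% coinsurance on $935 = $233.75. Traveler pays $233.75; OOP now $3,745.25. Insurer: $935 − $233.75 = $701.25.
Claim 3 ($4,732): 25% coinsurance on $4,732 = $1,183. Adding that to $3,745.25 gives $4,928.25, past the $4,800 cap; traveler pays only $4,800 − $3,745.25 = $1,054.75. Plan pays $4,732 − $1,054.75 = $3,677.25.

$3,677.25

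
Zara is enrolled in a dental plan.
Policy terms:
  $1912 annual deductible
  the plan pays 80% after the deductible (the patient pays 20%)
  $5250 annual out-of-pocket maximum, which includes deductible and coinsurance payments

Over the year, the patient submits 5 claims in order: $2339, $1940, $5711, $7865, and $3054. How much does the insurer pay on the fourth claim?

Claim 1 — $2339: deductible takes $1912, $427 remains; coinsurance $427 × 20% = $85.40. Patient pays $1997.40; OOP now $1997.40. Plan pays $2339 − $1997.40 = $341.60.
Claim 2 — $1940: deductible already satisfied, so patient's share is 20% × $1940 = $388. Patient owes $388 (running OOP $2385.40). Plan pays $1940 − $388 = $1552.
Claim 3 — $5711: deductible already satisfied, so patient's share is 20% × $5711 = $1142.20. Patient pays $1142.20; OOP now $3527.60. Plan pays $5711 − $1142.20 = $4568.80.
Claim 4 — $7865: deductible met; 20% of $7865 = $1573. Patient pays $1573; OOP now $5100.60. Plan pays $7865 − $1573 = $6292.

$6292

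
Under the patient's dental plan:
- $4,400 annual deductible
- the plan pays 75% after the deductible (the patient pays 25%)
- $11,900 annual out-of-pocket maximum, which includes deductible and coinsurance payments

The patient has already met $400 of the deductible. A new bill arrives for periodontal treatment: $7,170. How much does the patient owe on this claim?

$4,792.50

$400 of the $4,400 deductible is already met, leaving $4,000.
After the $4,000 deductible portion, $7,170 − $4,000 = $3,170 is subject to coinsurance.
25% of $3,170 = $792.50 falls to the patient.
That puts the patient's cost at $4,000 + $792.50 = $4,792.50 before any cap.
Total out-of-pocket so far would be $400 + $4,792.50 = $5,192.50, below the $11,900 cap — no reduction.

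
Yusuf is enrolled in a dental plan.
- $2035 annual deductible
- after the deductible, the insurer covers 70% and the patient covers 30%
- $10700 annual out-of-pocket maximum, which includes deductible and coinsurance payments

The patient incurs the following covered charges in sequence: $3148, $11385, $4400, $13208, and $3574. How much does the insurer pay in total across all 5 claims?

Bill 1, $3148: deductible takes $2035, $1113 remains; patient's 30% is $333.90. Patient pays $2368.90; OOP now $2368.90. Insurer: $3148 − $2368.90 = $779.10.
Bill 2, $11385: deductible met; 30% of $11385 = $3415.50. Patient owes $3415.50 (running OOP $5784.40). Insurer: $11385 − $3415.50 = $7969.50.
Bill 3, $4400: deductible met; 30% of $4400 = $1320. Patient pays $1320; OOP now $7104.40. Insurer: $4400 − $1320 = $3080.
Bill 4, $13208: deductible met; 30% of $13208 = $3962.40. OOP would hit $11066.80 > $10700, so the cap limits the patient to $10700 − $7104.40 = $3595.60. Plan pays $13208 − $3595.60 = $9612.40.
Bill 5, $3574: 30% coinsurance on $3574 = $1072.20. That would push OOP to $11772.20, over the $10700 cap, so patient pays $10700 − $10700 = $0. Plan pays $3574 − $0 = $3574.
Insurer total = bills − patient's total = $35715 − $10700 = $25015.

$25015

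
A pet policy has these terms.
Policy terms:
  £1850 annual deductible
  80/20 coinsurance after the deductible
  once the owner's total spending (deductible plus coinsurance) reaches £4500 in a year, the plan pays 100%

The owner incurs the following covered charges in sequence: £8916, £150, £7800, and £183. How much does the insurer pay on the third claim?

£6593.20

Claim 1 (£8916): £1850 finishes the deductible; £7066 goes to coinsurance; owner's 20% is £1413.20. Owner owes £3263.20 (running OOP £3263.20). Insurer: £8916 − £3263.20 = £5652.80.
Claim 2 (£150): deductible met; 20% of £150 = £30. Cost to owner: £30. OOP to date £3293.20. Insurer: £150 − £30 = £120.
Claim 3 (£7800): deductible already satisfied, so owner's share is 20% × £7800 = £1560. OOP would hit £4853.20 > £4500, so the cap limits the owner to £4500 − £3293.20 = £1206.80. Insurer: £7800 − £1206.80 = £6593.20.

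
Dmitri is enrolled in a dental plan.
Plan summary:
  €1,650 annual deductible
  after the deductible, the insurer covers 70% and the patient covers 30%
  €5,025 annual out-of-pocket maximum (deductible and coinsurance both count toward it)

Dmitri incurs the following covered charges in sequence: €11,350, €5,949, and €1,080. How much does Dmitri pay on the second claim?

#1 (€11,350): €1,650 to deductible, leaving €9,700; patient's 30% is €2,910. Cost to patient: €4,560. OOP to date €4,560.
#2 (€5,949): deductible already satisfied, so patient's share is 30% × €5,949 = €1,784.70. OOP would hit €6,344.70 > €5,025, so the cap limits the patient to €5,025 − €4,560 = €465.

€465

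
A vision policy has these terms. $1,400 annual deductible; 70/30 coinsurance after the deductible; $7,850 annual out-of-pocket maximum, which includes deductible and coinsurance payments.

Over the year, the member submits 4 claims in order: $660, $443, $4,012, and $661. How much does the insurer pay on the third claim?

$2,600.50

Bill 1, $660: fully absorbed by the deductible. Member owes $660 (running OOP $660). Plan pays $660 − $660 = $0.
Bill 2, $443: fully absorbed by the deductible. Cost to member: $443. OOP to date $1,103. Plan pays $443 − $443 = $0.
Bill 3, $4,012: deductible takes $297, $3,715 remains; member's 30% is $1,114.50. Cost to member: $1,411.50. OOP to date $2,514.50. Plan pays $4,012 − $1,411.50 = $2,600.50.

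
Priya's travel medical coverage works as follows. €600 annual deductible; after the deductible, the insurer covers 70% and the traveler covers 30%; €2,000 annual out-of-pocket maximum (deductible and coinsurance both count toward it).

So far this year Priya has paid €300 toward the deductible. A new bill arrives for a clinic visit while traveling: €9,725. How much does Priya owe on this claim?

€1,700

€300 of the €600 deductible is already met, leaving €300.
That leaves €9,725 − €300 = €9,425 for coinsurance.
30% of €9,425 = €2,827.50 falls to the traveler.
That puts the traveler's cost at €300 + €2,827.50 = €3,127.50 before any cap.
Year-to-date out-of-pocket would reach €300 + €3,127.50 = €3,427.50, above the €2,000 maximum, so the traveler pays only €2,000 − €300 = €1,700.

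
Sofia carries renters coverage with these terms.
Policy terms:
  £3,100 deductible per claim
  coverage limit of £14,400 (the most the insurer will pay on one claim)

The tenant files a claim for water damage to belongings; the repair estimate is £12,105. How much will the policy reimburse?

£9,005

After the deductible, £12,105 − £3,100 = £9,005 remains.
That's under the £14,400 cap, so the insurer reimburses the full £9,005.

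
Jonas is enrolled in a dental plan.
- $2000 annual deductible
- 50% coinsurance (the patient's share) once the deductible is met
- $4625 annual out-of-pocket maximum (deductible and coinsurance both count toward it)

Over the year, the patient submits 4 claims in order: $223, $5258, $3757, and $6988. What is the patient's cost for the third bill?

#1 ($223): fully absorbed by the deductible. Cost to patient: $223. OOP to date $223.
#2 ($5258): $1777 to deductible, leaving $3481; 50% of $3481 = $1740.50. Cost to patient: $3517.50. OOP to date $3740.50.
#3 ($3757): deductible met; 50% of $3757 = $1878.50. OOP would hit $5619 > $4625, so the cap limits the patient to $4625 − $3740.50 = $884.50.

$884.50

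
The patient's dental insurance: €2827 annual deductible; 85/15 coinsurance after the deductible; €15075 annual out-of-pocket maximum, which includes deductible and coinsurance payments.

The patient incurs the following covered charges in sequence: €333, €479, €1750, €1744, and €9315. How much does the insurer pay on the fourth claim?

Claim 1 (€333): entire amount goes to the deductible. Cost to patient: €333. OOP to date €333. Insurer: €333 − €333 = €0.
Claim 2 (€479): all of it applies to the deductible. Patient pays €479; OOP now €812. Plan pays €479 − €479 = €0.
Claim 3 (€1750): all of it applies to the deductible. Patient pays €1750; OOP now €2562. Plan pays €1750 − €1750 = €0.
Claim 4 (€1744): €265 finishes the deductible; €1479 goes to coinsurance; 15% of €1479 = €221.85. Cost to patient: €486.85. OOP to date €3048.85. Insurer: €1744 − €486.85 = €1257.15.

€1257.15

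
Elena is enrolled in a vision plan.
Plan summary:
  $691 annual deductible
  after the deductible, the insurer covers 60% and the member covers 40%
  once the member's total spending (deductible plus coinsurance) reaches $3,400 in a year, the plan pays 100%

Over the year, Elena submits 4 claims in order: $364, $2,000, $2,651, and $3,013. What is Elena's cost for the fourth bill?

Claim 1 ($364): all of it applies to the deductible. Cost to member: $364. OOP to date $364.
Claim 2 ($2,000): deductible takes $327, $1,673 remains; member's 40% is $669.20. Cost to member: $996.20. OOP to date $1,360.20.
Claim 3 ($2,651): deductible already satisfied, so member's share is 40% × $2,651 = $1,060.40. Member pays $1,060.40; OOP now $2,420.60.
Claim 4 ($3,013): 40% coinsurance on $3,013 = $1,205.20. OOP would hit $3,625.80 > $3,400, so the cap limits the member to $3,400 − $2,420.60 = $979.40.

$979.40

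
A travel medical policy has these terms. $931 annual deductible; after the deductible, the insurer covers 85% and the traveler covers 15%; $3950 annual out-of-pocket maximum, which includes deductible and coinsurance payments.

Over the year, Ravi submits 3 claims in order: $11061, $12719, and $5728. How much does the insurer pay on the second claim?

Claim 1 ($11061): deductible takes $931, $10130 remains; 15% of $10130 = $1519.50. Traveler pays $2450.50; OOP now $2450.50. Insurer: $11061 − $2450.50 = $8610.50.
Claim 2 ($12719): deductible already satisfied, so traveler's share is 15% × $12719 = $1907.85. Adding that to $2450.50 gives $4358.35, past the $3950 cap; traveler pays only $3950 − $2450.50 = $1499.50. Insurer: $12719 − $1499.50 = $11219.50.

$11219.50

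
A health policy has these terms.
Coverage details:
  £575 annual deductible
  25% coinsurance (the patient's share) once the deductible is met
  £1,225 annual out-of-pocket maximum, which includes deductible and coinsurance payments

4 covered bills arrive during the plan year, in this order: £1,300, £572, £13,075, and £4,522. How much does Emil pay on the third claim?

£325.75

#1 (£1,300): £575 finishes the deductible; £725 goes to coinsurance; coinsurance £725 × 25% = £181.25. Cost to patient: £756.25. OOP to date £756.25.
#2 (£572): deductible already satisfied, so patient's share is 25% × £572 = £143. Patient owes £143 (running OOP £899.25).
#3 (£13,075): 25% coinsurance on £13,075 = £3,268.75. That would push OOP to £4,168, over the £1,225 cap, so patient pays £1,225 − £899.25 = £325.75.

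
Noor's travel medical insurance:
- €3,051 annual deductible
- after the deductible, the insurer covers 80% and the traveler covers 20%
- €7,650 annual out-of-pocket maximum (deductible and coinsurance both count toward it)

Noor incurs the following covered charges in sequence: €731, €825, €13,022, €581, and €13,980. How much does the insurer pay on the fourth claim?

Claim 1 (€731): fully absorbed by the deductible. Traveler pays €731; OOP now €731. Insurer: €731 − €731 = €0.
Claim 2 (€825): fully absorbed by the deductible. Traveler pays €825; OOP now €1,556. Plan pays €825 − €825 = €0.
Claim 3 (€13,022): deductible takes €1,495, €11,527 remains; 20% of €11,527 = €2,305.40. Cost to traveler: €3,800.40. OOP to date €5,356.40. Plan pays €13,022 − €3,800.40 = €9,221.60.
Claim 4 (€581): deductible met; 20% of €581 = €116.20. Traveler pays €116.20; OOP now €5,472.60. Insurer: €581 − €116.20 = €464.80.

€464.80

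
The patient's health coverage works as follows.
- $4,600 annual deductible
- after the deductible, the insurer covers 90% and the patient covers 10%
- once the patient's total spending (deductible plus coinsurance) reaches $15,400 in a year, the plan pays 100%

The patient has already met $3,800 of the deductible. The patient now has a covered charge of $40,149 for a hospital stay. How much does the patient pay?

$4,734.90

Remaining deductible: $4,600 − $3,800 = $800.
The remaining $39,349 (= $40,149 − $800) moves to coinsurance.
Coinsurance: $39,349 × 10% = $3,934.90.
Patient responsibility before any cap: $800 + $3,934.90 = $4,734.90.
Year-to-date out-of-pocket becomes $3,800 + $4,734.90 = $8,534.90, still under the $15,400 maximum, so no cap applies.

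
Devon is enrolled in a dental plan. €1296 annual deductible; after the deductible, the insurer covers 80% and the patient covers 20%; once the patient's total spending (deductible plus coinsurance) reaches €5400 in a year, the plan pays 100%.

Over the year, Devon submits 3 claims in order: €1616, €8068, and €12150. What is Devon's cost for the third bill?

€2426.40

Claim 1 — €1616: deductible takes €1296, €320 remains; coinsurance €320 × 20% = €64. Patient pays €1360; OOP now €1360.
Claim 2 — €8068: 20% coinsurance on €8068 = €1613.60. Cost to patient: €1613.60. OOP to date €2973.60.
Claim 3 — €12150: deductible already satisfied, so patient's share is 20% × €12150 = €2430. OOP would hit €5403.60 > €5400, so the cap limits the patient to €5400 − €2973.60 = €2426.40.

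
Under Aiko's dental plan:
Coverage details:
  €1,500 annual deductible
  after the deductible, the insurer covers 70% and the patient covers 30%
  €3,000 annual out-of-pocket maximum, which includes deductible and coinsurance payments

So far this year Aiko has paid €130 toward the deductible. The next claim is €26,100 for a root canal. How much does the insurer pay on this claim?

Remaining deductible: €1,500 − €130 = €1,370.
The remaining €24,730 (= €26,100 − €1,370) moves to coinsurance.
Coinsurance: €24,730 × 30% = €7,419.
Patient responsibility before any cap: €1,370 + €7,419 = €8,789.
That would bring total out-of-pocket to €8,919, past the €3,000 cap. The patient is capped at €3,000 − €130 = €2,870 on this claim.
The plan picks up €26,100 − €2,870 = €23,230.

€23,230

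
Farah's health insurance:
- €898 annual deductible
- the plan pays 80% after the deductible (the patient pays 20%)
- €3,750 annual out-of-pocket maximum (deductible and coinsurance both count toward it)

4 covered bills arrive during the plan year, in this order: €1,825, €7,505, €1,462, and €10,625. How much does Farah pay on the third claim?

€292.40

Claim 1 (€1,825): deductible takes €898, €927 remains; patient's 20% is €185.40. Patient owes €1,083.40 (running OOP €1,083.40).
Claim 2 (€7,505): deductible already satisfied, so patient's share is 20% × €7,505 = €1,501. Patient owes €1,501 (running OOP €2,584.40).
Claim 3 (€1,462): deductible met; 20% of €1,462 = €292.40. Patient pays €292.40; OOP now €2,876.80.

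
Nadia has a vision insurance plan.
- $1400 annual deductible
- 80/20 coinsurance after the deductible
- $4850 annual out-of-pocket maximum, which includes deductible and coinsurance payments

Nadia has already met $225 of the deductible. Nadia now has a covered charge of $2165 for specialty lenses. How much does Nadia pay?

Remaining deductible: $1400 − $225 = $1175.
After the $1175 deductible portion, $2165 − $1175 = $990 is subject to coinsurance.
Coinsurance: $990 × 20% = $198.
That puts the member's cost at $1175 + $198 = $1373 before any cap.
Year-to-date out-of-pocket becomes $225 + $1373 = $1598, still under the $4850 maximum, so no cap applies.

$1373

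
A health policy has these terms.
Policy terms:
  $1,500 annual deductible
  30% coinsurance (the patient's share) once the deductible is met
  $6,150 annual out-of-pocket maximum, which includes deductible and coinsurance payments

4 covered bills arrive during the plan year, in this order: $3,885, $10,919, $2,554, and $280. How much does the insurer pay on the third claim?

$1,895.20

Claim 1 ($3,885): $1,500 to deductible, leaving $2,385; 30% of $2,385 = $715.50. Patient pays $2,215.50; OOP now $2,215.50. Plan pays $3,885 − $2,215.50 = $1,669.50.
Claim 2 ($10,919): 30% coinsurance on $10,919 = $3,275.70. Patient owes $3,275.70 (running OOP $5,491.20). Insurer: $10,919 − $3,275.70 = $7,643.30.
Claim 3 ($2,554): deductible already satisfied, so patient's share is 30% × $2,554 = $766.20. Adding that to $5,491.20 gives $6,257.40, past the $6,150 cap; patient pays only $6,150 − $5,491.20 = $658.80. Plan pays $2,554 − $658.80 = $1,895.20.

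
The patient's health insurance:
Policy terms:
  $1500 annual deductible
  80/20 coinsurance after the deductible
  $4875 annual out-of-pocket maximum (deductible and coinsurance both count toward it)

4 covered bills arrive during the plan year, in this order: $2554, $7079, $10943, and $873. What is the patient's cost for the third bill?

Claim 1 — $2554: deductible takes $1500, $1054 remains; coinsurance $1054 × 20% = $210.80. Patient pays $1710.80; OOP now $1710.80.
Claim 2 — $7079: deductible met; 20% of $7079 = $1415.80. Patient owes $1415.80 (running OOP $3126.60).
Claim 3 — $10943: deductible already satisfied, so patient's share is 20% × $10943 = $2188.60. Adding that to $3126.60 gives $5315.20, past the $4875 cap; patient pays only $4875 − $3126.60 = $1748.40.

$1748.40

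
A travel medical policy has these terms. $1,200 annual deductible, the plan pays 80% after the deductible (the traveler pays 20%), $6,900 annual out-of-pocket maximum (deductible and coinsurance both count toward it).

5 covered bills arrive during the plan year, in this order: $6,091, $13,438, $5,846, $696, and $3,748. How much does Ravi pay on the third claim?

$1,169.20

Claim 1 — $6,091: $1,200 to deductible, leaving $4,891; 20% of $4,891 = $978.20. Traveler pays $2,178.20; OOP now $2,178.20.
Claim 2 — $13,438: 20% coinsurance on $13,438 = $2,687.60. Traveler owes $2,687.60 (running OOP $4,865.80).
Claim 3 — $5,846: deductible already satisfied, so traveler's share is 20% × $5,846 = $1,169.20. Traveler owes $1,169.20 (running OOP $6,035).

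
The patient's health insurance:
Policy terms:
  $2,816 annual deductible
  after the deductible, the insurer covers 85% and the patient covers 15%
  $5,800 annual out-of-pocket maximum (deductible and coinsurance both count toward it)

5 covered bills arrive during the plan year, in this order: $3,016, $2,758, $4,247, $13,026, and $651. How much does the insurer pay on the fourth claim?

$11,122.75

Claim 1 — $3,016: $2,816 finishes the deductible; $200 goes to coinsurance; 15% of $200 = $30. Patient owes $2,846 (running OOP $2,846). Plan pays $3,016 − $2,846 = $170.
Claim 2 — $2,758: deductible met; 15% of $2,758 = $413.70. Patient owes $413.70 (running OOP $3,259.70). Insurer: $2,758 − $413.70 = $2,344.30.
Claim 3 — $4,247: deductible already satisfied, so patient's share is 15% × $4,247 = $637.05. Cost to patient: $637.05. OOP to date $3,896.75. Plan pays $4,247 − $637.05 = $3,609.95.
Claim 4 — $13,026: deductible met; 15% of $13,026 = $1,953.90. OOP would hit $5,850.65 > $5,800, so the cap limits the patient to $5,800 − $3,896.75 = $1,903.25. Plan pays $13,026 − $1,903.25 = $11,122.75.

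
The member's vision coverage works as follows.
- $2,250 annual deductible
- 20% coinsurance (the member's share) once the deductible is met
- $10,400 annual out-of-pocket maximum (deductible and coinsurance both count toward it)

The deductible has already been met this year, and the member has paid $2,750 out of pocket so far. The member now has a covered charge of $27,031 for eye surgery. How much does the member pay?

The deductible is already satisfied, so the full bill goes to coinsurance.
Member's 20% share of $27,031 is $5,406.20.
Total out-of-pocket so far would be $2,750 + $5,406.20 = $8,156.20, below the $10,400 cap — no reduction.

$5,406.20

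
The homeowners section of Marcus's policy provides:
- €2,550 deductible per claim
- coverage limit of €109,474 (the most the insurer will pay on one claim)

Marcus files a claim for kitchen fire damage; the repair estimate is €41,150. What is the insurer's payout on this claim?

After the deductible, €41,150 − €2,550 = €38,600 remains.
€38,600 is within the €109,474 limit, so the insurer pays €38,600.

€38,600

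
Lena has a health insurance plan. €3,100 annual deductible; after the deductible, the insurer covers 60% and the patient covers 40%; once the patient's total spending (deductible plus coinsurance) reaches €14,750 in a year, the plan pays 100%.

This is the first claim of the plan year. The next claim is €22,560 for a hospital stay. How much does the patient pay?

€10,884

Deductible not yet touched, so the first €3,100 of the bill goes to the deductible.
That leaves €22,560 − €3,100 = €19,460 for coinsurance.
40% of €19,460 = €7,784 falls to the patient.
So the patient owes €3,100 + €7,784 = €10,884 before any cap.
Total out-of-pocket so far would be €0 + €10,884 = €10,884, below the €14,750 cap — no reduction.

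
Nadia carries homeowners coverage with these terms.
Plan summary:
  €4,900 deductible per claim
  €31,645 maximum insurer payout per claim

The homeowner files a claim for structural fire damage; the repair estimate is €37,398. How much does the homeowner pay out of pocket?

€5,753

Subtract the deductible: €37,398 − €4,900 = €32,498.
€32,498 exceeds the €31,645 limit, so the insurer pays the limit: €31,645.
Homeowner's share is the uncovered remainder: €37,398 − €31,645 = €5,753.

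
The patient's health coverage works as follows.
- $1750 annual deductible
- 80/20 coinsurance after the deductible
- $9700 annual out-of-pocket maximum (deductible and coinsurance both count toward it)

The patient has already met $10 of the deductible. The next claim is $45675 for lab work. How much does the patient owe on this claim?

Deductible still to meet: $1750 − $10 = $1740.
The remaining $43935 (= $45675 − $1740) moves to coinsurance.
Patient's 20% share of $43935 is $8787.
So the patient owes $1740 + $8787 = $10527 before any cap.
Year-to-date out-of-pocket would reach $10 + $10527 = $10537, above the $9700 maximum, so the patient pays only $9700 − $10 = $9690.

$9690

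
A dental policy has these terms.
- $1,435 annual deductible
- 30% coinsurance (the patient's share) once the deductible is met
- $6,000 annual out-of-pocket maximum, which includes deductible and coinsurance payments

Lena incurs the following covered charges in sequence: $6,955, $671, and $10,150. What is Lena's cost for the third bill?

$2,707.70

#1 ($6,955): deductible takes $1,435, $5,520 remains; 30% of $5,520 = $1,656. Cost to patient: $3,091. OOP to date $3,091.
#2 ($671): deductible met; 30% of $671 = $201.30. Patient pays $201.30; OOP now $3,292.30.
#3 ($10,150): deductible already satisfied, so patient's share is 30% × $10,150 = $3,045. OOP would hit $6,337.30 > $6,000, so the cap limits the patient to $6,000 − $3,292.30 = $2,707.70.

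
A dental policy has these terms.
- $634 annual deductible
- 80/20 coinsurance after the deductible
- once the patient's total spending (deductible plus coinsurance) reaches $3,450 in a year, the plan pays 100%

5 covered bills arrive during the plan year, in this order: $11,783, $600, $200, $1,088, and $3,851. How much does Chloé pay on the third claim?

#1 ($11,783): deductible takes $634, $11,149 remains; 20% of $11,149 = $2,229.80. Cost to patient: $2,863.80. OOP to date $2,863.80.
#2 ($600): 20% coinsurance on $600 = $120. Cost to patient: $120. OOP to date $2,983.80.
#3 ($200): 20% coinsurance on $200 = $40. Patient pays $40; OOP now $3,023.80.

$40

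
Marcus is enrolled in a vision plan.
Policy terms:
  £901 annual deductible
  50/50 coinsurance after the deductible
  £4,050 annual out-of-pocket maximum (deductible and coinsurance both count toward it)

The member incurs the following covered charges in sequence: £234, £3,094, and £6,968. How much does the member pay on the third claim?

Claim 1 — £234: all of it applies to the deductible. Member pays £234; OOP now £234.
Claim 2 — £3,094: deductible takes £667, £2,427 remains; member's 50% is £1,213.50. Member pays £1,880.50; OOP now £2,114.50.
Claim 3 — £6,968: deductible met; 50% of £6,968 = £3,484. Adding that to £2,114.50 gives £5,598.50, past the £4,050 cap; member pays only £4,050 − £2,114.50 = £1,935.50.

£1,935.50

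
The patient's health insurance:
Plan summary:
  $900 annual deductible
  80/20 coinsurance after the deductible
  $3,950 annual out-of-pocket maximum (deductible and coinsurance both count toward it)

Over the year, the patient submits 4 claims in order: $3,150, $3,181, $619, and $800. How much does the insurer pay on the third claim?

$495.20

Claim 1 ($3,150): $900 to deductible, leaving $2,250; 20% of $2,250 = $450. Cost to patient: $1,350. OOP to date $1,350. Insurer: $3,150 − $1,350 = $1,800.
Claim 2 ($3,181): deductible already satisfied, so patient's share is 20% × $3,181 = $636.20. Cost to patient: $636.20. OOP to date $1,986.20. Plan pays $3,181 − $636.20 = $2,544.80.
Claim 3 ($619): 20% coinsurance on $619 = $123.80. Patient pays $123.80; OOP now $2,110. Plan pays $619 − $123.80 = $495.20.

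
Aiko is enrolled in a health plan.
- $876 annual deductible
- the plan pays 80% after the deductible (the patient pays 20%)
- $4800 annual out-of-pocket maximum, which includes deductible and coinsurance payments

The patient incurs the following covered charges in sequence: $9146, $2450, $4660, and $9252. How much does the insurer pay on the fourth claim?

$8404

Bill 1, $9146: $876 finishes the deductible; $8270 goes to coinsurance; coinsurance $8270 × 20% = $1654. Cost to patient: $2530. OOP to date $2530. Insurer: $9146 − $2530 = $6616.
Bill 2, $2450: deductible already satisfied, so patient's share is 20% × $2450 = $490. Patient owes $490 (running OOP $3020). Plan pays $2450 − $490 = $1960.
Bill 3, $4660: deductible already satisfied, so patient's share is 20% × $4660 = $932. Cost to patient: $932. OOP to date $3952. Plan pays $4660 − $932 = $3728.
Bill 4, $9252: deductible already satisfied, so patient's share is 20% × $9252 = $1850.40. OOP would hit $5802.40 > $4800, so the cap limits the patient to $4800 − $3952 = $848. Plan pays $9252 − $848 = $8404.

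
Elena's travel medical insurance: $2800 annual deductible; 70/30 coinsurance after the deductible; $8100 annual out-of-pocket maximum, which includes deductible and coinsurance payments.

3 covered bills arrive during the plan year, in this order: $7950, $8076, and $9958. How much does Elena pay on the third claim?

Claim 1 — $7950: $2800 to deductible, leaving $5150; 30% of $5150 = $1545. Traveler owes $4345 (running OOP $4345).
Claim 2 — $8076: 30% coinsurance on $8076 = $2422.80. Cost to traveler: $2422.80. OOP to date $6767.80.
Claim 3 — $9958: deductible already satisfied, so traveler's share is 30% × $9958 = $2987.40. OOP would hit $9755.20 > $8100, so the cap limits the traveler to $8100 − $6767.80 = $1332.20.

$1332.20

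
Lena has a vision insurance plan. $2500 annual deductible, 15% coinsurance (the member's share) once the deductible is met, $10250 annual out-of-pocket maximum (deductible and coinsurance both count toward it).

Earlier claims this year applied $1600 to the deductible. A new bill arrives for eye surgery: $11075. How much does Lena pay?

Remaining deductible: $2500 − $1600 = $900.
After the $900 deductible portion, $11075 − $900 = $10175 is subject to coinsurance.
15% of $10175 = $1526.25 falls to the member.
So the member owes $900 + $1526.25 = $2426.25 before any cap.
Cumulative spending $1600 + $2426.25 = $4026.25 stays under the $10250 maximum.

$2426.25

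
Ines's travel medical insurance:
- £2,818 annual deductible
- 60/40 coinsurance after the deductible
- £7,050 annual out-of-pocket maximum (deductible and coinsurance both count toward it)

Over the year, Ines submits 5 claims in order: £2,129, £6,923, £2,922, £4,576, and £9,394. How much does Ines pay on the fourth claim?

Claim 1 (£2,129): entire amount goes to the deductible. Cost to traveler: £2,129. OOP to date £2,129.
Claim 2 (£6,923): deductible takes £689, £6,234 remains; traveler's 40% is £2,493.60. Cost to traveler: £3,182.60. OOP to date £5,311.60.
Claim 3 (£2,922): 40% coinsurance on £2,922 = £1,168.80. Cost to traveler: £1,168.80. OOP to date £6,480.40.
Claim 4 (£4,576): deductible already satisfied, so traveler's share is 40% × £4,576 = £1,830.40. Adding that to £6,480.40 gives £8,310.80, past the £7,050 cap; traveler pays only £7,050 − £6,480.40 = £569.60.

£569.60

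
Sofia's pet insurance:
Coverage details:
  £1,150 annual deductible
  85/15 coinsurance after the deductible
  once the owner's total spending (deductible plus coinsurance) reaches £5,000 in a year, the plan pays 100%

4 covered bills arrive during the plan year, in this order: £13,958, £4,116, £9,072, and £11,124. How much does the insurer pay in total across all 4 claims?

£33,270

Bill 1, £13,958: £1,150 finishes the deductible; £12,808 goes to coinsurance; owner's 15% is £1,921.20. Owner pays £3,071.20; OOP now £3,071.20. Plan pays £13,958 − £3,071.20 = £10,886.80.
Bill 2, £4,116: deductible met; 15% of £4,116 = £617.40. Cost to owner: £617.40. OOP to date £3,688.60. Plan pays £4,116 − £617.40 = £3,498.60.
Bill 3, £9,072: 15% coinsurance on £9,072 = £1,360.80. That would push OOP to £5,049.40, over the £5,000 cap, so owner pays £5,000 − £3,688.60 = £1,311.40. Plan pays £9,072 − £1,311.40 = £7,760.60.
Bill 4, £11,124: deductible already satisfied, so owner's share is 15% × £11,124 = £1,668.60. That would push OOP to £6,668.60, over the £5,000 cap, so owner pays £5,000 − £5,000 = £0. Insurer: £11,124 − £0 = £11,124.
Insurer total = bills − owner's total = £38,270 − £5,000 = £33,270.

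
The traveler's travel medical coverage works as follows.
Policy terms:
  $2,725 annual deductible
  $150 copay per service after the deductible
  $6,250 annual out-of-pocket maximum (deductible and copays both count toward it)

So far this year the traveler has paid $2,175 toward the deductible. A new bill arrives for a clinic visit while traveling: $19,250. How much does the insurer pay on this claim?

$18,550

Remaining deductible: $2,725 − $2,175 = $550.
After the $550 deductible portion, $19,250 − $550 = $18,700 is subject to the copay.
Copay on this service: $150.
So the traveler owes $550 + $150 = $700 before any cap.
Year-to-date out-of-pocket becomes $2,175 + $700 = $2,875, still under the $6,250 maximum, so no cap applies.
The plan picks up $19,250 − $700 = $18,550.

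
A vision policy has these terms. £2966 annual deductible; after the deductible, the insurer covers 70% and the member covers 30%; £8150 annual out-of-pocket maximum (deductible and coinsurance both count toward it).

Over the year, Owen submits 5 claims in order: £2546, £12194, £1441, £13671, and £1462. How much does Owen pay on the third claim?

Claim 1 (£2546): fully absorbed by the deductible. Cost to member: £2546. OOP to date £2546.
Claim 2 (£12194): £420 to deductible, leaving £11774; 30% of £11774 = £3532.20. Cost to member: £3952.20. OOP to date £6498.20.
Claim 3 (£1441): deductible already satisfied, so member's share is 30% × £1441 = £432.30. Member pays £432.30; OOP now £6930.50.

£432.30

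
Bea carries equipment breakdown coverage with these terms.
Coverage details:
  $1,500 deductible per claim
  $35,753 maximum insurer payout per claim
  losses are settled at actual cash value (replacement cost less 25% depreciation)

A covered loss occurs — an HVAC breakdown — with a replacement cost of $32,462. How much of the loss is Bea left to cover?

Depreciate 25%: the covered value is $32,462 × 0.75 = $24,346.50.
Subtract the deductible: $24,346.50 − $1,500 = $22,846.50.
That's under the $35,753 cap, so the insurer reimburses the full $22,846.50.
Business owner's share is the uncovered remainder: $32,462 − $22,846.50 = $9,615.50.

$9,615.50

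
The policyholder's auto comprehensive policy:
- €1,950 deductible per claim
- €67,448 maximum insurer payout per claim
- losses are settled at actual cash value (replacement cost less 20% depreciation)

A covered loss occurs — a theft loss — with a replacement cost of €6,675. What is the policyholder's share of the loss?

Depreciate 20%: the covered value is €6,675 × 0.8 = €5,340.
Less the €1,950 deductible: €5,340 − €1,950 = €3,390.
€3,390 ≤ €67,448, so the limit doesn't bind; insurer pays €3,390.
Policyholder's share is the uncovered remainder: €6,675 − €3,390 = €3,285.

€3,285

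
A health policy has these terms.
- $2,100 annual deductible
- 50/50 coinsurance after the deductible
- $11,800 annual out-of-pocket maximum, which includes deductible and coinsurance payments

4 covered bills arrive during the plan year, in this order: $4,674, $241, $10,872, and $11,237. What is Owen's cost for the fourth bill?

$2,856.50

Bill 1, $4,674: deductible takes $2,100, $2,574 remains; patient's 50% is $1,287. Patient pays $3,387; OOP now $3,387.
Bill 2, $241: deductible met; 50% of $241 = $120.50. Patient pays $120.50; OOP now $3,507.50.
Bill 3, $10,872: deductible already satisfied, so patient's share is 50% × $10,872 = $5,436. Patient owes $5,436 (running OOP $8,943.50).
Bill 4, $11,237: 50% coinsurance on $11,237 = $5,618.50. Adding that to $8,943.50 gives $14,562, past the $11,800 cap; patient pays only $11,800 − $8,943.50 = $2,856.50.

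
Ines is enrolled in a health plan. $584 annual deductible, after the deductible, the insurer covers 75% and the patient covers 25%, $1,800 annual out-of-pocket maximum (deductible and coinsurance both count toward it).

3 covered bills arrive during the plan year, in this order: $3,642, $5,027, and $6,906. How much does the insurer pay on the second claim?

Claim 1 ($3,642): $584 finishes the deductible; $3,058 goes to coinsurance; 25% of $3,058 = $764.50. Cost to patient: $1,348.50. OOP to date $1,348.50. Plan pays $3,642 − $1,348.50 = $2,293.50.
Claim 2 ($5,027): deductible met; 25% of $5,027 = $1,256.75. Adding that to $1,348.50 gives $2,605.25, past the $1,800 cap; patient pays only $1,800 − $1,348.50 = $451.50. Insurer: $5,027 − $451.50 = $4,575.50.

$4,575.50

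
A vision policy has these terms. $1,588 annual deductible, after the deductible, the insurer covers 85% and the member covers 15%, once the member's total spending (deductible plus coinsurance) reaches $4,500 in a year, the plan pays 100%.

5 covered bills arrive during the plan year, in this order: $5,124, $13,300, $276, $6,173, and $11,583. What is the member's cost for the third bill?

$41.40

Bill 1, $5,124: $1,588 finishes the deductible; $3,536 goes to coinsurance; member's 15% is $530.40. Member pays $2,118.40; OOP now $2,118.40.
Bill 2, $13,300: deductible met; 15% of $13,300 = $1,995. Cost to member: $1,995. OOP to date $4,113.40.
Bill 3, $276: deductible met; 15% of $276 = $41.40. Member owes $41.40 (running OOP $4,154.80).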